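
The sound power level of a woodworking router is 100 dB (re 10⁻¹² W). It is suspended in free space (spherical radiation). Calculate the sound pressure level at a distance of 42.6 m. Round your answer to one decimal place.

56.4 dB

L_p = L_w − 10·log₁₀(4π·r²) with r = 42.6 m.
4π·r² = 2.28e+04 m², 10·log₁₀ of that is 43.580 dB.
L_p = 100 − 43.580 = 56.42 dB.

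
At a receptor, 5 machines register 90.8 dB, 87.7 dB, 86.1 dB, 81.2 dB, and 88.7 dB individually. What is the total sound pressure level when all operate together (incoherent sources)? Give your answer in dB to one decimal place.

94.9 dB

Incoherent sources combine by intensity addition: L_total = 10·log₁₀(Σ 10^(L_i/10)).
Σ 10^(L/10) = 10^(90.8/10) + 10^(87.7/10) + 10^(86.1/10) + 10^(81.2/10) + 10^(88.7/10) = 3.072e+09.
L_total = 10·log₁₀(3.072e+09) = 94.87 dB.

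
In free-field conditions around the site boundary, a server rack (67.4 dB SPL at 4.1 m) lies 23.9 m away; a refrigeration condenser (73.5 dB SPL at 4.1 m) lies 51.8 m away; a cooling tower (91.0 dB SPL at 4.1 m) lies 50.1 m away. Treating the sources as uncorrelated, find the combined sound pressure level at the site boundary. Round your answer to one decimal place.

69.4 dB SPL

Apply inverse-square spreading to bring every level to the receiver, then sum 10^(L/10).
server rack: 67.4 − 20·log₁₀(23.9/4.1) = 67.4 − 15.31 = 52.09 dB SPL.
refrigeration condenser: 73.5 − 20·log₁₀(51.8/4.1) = 73.5 − 22.03 = 51.47 dB SPL.
cooling tower: 91.0 − 20·log₁₀(50.1/4.1) = 91.0 − 21.74 = 69.26 dB SPL.
Σ 10^(L/10) = 8.733e+06 → L_total = 10·log₁₀(8.733e+06) = 69.41 dB SPL.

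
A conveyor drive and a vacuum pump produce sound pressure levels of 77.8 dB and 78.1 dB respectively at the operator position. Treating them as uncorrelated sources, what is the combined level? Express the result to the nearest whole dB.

Incoherent sources combine by intensity addition: L_total = 10·log₁₀(Σ 10^(L_i/10)).
Σ 10^(L/10) = 10^(77.8/10) + 10^(78.1/10) = 1.248e+08.
L_total = 10·log₁₀(1.248e+08) = 80.96 dB.

81 dB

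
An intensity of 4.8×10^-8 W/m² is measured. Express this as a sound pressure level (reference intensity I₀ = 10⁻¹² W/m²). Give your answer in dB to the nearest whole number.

47 dB

L = 10·log₁₀(I/I₀) = 10·log₁₀(4.8×10^-8/10⁻¹²) = 10·log₁₀(4.8×10^4).
L = 10·(0.6812 + 4) = 46.81 dB.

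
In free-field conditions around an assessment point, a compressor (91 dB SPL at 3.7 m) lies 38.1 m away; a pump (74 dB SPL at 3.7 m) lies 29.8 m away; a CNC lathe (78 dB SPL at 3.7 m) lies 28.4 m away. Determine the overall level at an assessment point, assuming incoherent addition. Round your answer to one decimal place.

71.2 dB SPL

First find each source's level at the receiver (point-source: −20·log₁₀(r/r_ref)), then combine on an intensity basis.
compressor: 91 − 20·log₁₀(38.1/3.7) = 91 − 20.25 = 70.75 dB SPL.
pump: 74 − 20·log₁₀(29.8/3.7) = 74 − 18.12 = 55.88 dB SPL.
CNC lathe: 78 − 20·log₁₀(28.4/3.7) = 78 − 17.70 = 60.30 dB SPL.
Σ 10^(L/10) = 1.333e+07 → L_total = 10·log₁₀(1.333e+07) = 71.25 dB SPL.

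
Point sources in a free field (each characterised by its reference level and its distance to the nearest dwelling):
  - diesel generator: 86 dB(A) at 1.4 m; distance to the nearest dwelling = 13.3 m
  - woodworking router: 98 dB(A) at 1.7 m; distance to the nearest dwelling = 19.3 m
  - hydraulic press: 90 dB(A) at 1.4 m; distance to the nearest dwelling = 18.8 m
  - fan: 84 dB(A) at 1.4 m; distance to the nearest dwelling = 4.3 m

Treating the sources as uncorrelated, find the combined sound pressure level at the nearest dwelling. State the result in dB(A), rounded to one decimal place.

79.3 dB(A)

First find each source's level at the receiver (point-source: −20·log₁₀(r/r_ref)), then combine on an intensity basis.
diesel generator: 86 − 20·log₁₀(13.3/1.4) = 86 − 19.55 = 66.45 dB(A).
woodworking router: 98 − 20·log₁₀(19.3/1.7) = 98 − 21.10 = 76.90 dB(A).
hydraulic press: 90 − 20·log₁₀(18.8/1.4) = 90 − 22.56 = 67.44 dB(A).
fan: 84 − 20·log₁₀(4.3/1.4) = 84 − 9.75 = 74.25 dB(A).
Σ 10^(L/10) = 8.554e+07 → L_total = 10·log₁₀(8.554e+07) = 79.32 dB(A).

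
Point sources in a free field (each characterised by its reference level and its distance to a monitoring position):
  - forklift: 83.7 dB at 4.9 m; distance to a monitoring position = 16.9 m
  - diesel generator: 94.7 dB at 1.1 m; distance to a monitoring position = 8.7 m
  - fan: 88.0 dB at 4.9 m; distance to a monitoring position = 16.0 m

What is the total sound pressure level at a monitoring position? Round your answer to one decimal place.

81.0 dB

First find each source's level at the receiver (point-source: −20·log₁₀(r/r_ref)), then combine on an intensity basis.
forklift: 83.7 − 20·log₁₀(16.9/4.9) = 83.7 − 10.75 = 72.95 dB.
diesel generator: 94.7 − 20·log₁₀(8.7/1.1) = 94.7 − 17.96 = 76.74 dB.
fan: 88.0 − 20·log₁₀(16.0/4.9) = 88.0 − 10.28 = 77.72 dB.
Σ 10^(L/10) = 1.261e+08 → L_total = 10·log₁₀(1.261e+08) = 81.01 dB.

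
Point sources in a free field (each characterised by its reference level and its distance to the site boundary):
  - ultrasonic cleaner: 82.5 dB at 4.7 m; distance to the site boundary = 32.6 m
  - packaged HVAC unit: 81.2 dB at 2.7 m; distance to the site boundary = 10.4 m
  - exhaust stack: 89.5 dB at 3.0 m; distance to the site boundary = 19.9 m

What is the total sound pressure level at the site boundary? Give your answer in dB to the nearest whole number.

Propagate each source to the receiver with L = L_ref − 20·log₁₀(r/r_ref), then add intensities.
ultrasonic cleaner: 82.5 − 20·log₁₀(32.6/4.7) = 82.5 − 16.82 = 65.68 dB.
packaged HVAC unit: 81.2 − 20·log₁₀(10.4/2.7) = 81.2 − 11.71 = 69.49 dB.
exhaust stack: 89.5 − 20·log₁₀(19.9/3.0) = 89.5 − 16.43 = 73.07 dB.
Σ 10^(L/10) = 3.284e+07 → L_total = 10·log₁₀(3.284e+07) = 75.16 dB.

75 dB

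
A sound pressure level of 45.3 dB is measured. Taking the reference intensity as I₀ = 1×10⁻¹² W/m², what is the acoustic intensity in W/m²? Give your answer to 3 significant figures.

3.39e-08 W/m²

L = 10·log₁₀(I/I₀) ⇒ I = I₀·10^(L/10) = 10⁻¹² × 10^4.53.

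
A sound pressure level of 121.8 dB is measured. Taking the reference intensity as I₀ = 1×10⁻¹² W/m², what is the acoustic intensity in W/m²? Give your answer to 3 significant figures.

I = I₀·10^(L/10) = 10⁻¹² × 10^(121.8/10) = 10^(0.180).

1.51 W/m²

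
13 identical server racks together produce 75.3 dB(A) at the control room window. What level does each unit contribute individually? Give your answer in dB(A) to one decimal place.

For N identical incoherent sources L_total = L₁ + 10·log₁₀ N, so L₁ = 75.3 − 10·log₁₀(13) = 75.3 − 11.139.

64.2 dB(A)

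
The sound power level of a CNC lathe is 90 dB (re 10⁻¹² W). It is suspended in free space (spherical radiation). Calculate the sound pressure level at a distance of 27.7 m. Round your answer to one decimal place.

The power spreads over a sphere of area 4π·r², so L_p = L_w − 10·log₁₀(4π·r²).
4π·r² = 9642 m², 10·log₁₀ of that is 39.842 dB.
L_p = 90 − 39.842 = 50.16 dB.

50.2 dB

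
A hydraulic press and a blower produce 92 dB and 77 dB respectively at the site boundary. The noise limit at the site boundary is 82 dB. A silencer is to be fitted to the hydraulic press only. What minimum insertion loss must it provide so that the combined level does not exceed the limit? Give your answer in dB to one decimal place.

11.7 dB

The untreated sources together contribute 10^(77/10) = 5.012e+07, i.e. 77.00 dB.
To meet 82 dB overall, the treated hydraulic press may contribute at most 10^(82/10) − 5.012e+07 = 1.084e+08, i.e. 80.35 dB.
So the hydraulic press must be reduced from 92 to 80.35 dB: IL = 11.65 dB.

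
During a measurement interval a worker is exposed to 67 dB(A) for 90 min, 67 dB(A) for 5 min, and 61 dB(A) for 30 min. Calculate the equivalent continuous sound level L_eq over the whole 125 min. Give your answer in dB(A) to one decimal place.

66.1 dB(A)

Weight each interval's intensity by its duration and average over T = 125 min:
Σ tᵢ·10^(Lᵢ/10) = 90·10^(67/10) + 5·10^(67/10) + 30·10^(61/10) = 5.139e+08.
L_eq = 10·log₁₀(5.139e+08/125) = 66.14 dB(A).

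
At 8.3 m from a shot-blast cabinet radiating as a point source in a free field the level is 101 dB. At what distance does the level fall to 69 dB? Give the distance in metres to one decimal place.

For a point source L₁ − L₂ = 20·log₁₀(r₂/r₁), so r₂ = r₁·10^((L₁−L₂)/20).
r₂ = 8.3·10^((101−69)/20) = 8.3·10^(32.0/20) = 330.43 m.

330.4 m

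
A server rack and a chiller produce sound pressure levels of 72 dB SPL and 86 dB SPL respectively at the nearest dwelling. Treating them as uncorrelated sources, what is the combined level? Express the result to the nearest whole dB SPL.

86 dB SPL

For uncorrelated sources the intensities add, so convert each level to linear form, sum, and take 10·log₁₀ of the total.
Σ 10^(L/10) = 10^(72/10) + 10^(86/10) = 4.140e+08.
L_total = 10·log₁₀(4.140e+08) = 86.17 dB SPL.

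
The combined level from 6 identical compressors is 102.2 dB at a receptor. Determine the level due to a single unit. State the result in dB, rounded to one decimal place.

6 equal contributions raise the level by 10·log₁₀ 6 = 7.782 dB, so each unit alone gives 102.2 − 7.782.

94.4 dB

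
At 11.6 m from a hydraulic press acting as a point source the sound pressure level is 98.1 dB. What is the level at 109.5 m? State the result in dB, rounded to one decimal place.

For a point source, L₂ = L₁ − 20·log₁₀(r₂/r₁).
L₂ = 98.1 − 20·log₁₀(109.5/11.6) = 98.1 − 19.499 = 78.60 dB.

78.6 dB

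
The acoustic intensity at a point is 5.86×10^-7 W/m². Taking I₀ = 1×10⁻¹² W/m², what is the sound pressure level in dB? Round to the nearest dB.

58 dB

I/I₀ = 5.86×10^-7/10⁻¹² = 5.86×10^5, and L = 10·log₁₀(I/I₀).
L = 10·(0.7679 + 5) = 57.68 dB.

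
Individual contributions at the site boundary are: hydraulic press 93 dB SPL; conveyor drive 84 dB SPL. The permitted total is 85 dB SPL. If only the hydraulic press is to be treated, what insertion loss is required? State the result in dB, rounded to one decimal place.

Everything except the hydraulic press sums to 10^(84/10) = 2.512e+08 in linear terms, 84.00 dB SPL.
The limit corresponds to 10^(85/10) = 3.162e+08; subtracting the fixed part leaves 6.504e+07 for the hydraulic press, i.e. 78.13 dB SPL.
Required insertion loss = 93 − 78.13 = 14.87 dB.

14.9 dB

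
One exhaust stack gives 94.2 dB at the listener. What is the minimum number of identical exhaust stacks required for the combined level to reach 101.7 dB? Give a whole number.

N identical sources give L₁ + 10·log₁₀ N, so require 10·log₁₀ N ≥ 101.7 − 94.2 = 7.5 dB.
N ≥ 10^(7.5/10) = 5.623, so N = 6.

6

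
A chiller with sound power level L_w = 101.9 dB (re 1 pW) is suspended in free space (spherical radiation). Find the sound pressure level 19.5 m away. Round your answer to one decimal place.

65.1 dB

The power spreads over a sphere of area 4π·r², so L_p = L_w − 10·log₁₀(4π·r²).
4π·r² = 4778 m², 10·log₁₀ of that is 36.793 dB.
L_p = 101.9 − 36.793 = 65.11 dB.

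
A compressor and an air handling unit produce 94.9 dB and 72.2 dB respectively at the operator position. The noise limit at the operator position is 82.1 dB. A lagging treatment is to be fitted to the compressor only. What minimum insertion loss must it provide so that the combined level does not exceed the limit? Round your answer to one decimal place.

Everything except the compressor sums to 10^(72.2/10) = 1.660e+07 in linear terms, 72.20 dB.
To meet 82.1 dB overall, the treated compressor may contribute at most 10^(82.1/10) − 1.660e+07 = 1.456e+08, i.e. 81.63 dB.
So the compressor must be reduced from 94.9 to 81.63 dB: IL = 13.27 dB.

13.3 dB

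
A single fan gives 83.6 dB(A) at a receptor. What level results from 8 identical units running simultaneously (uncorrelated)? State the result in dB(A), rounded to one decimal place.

92.6 dB(A)

N identical incoherent sources raise the level by 10·log₁₀ N.
L_total = 83.6 + 10·log₁₀(8) = 83.6 + 9.031 = 92.63 dB(A).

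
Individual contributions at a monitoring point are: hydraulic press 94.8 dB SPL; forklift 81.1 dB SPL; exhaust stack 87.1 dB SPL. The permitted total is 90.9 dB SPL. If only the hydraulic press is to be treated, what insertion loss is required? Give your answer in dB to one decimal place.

Fixed contribution from the other sources: Σ 10^(L/10) = 10^(81.1/10) + 10^(87.1/10) = 6.417e+08 (88.07 dB SPL).
To meet 90.9 dB SPL overall, the treated hydraulic press may contribute at most 10^(90.9/10) − 6.417e+08 = 5.886e+08, i.e. 87.70 dB SPL.
So the hydraulic press must be reduced from 94.8 to 87.70 dB SPL: IL = 7.10 dB.

7.1 dB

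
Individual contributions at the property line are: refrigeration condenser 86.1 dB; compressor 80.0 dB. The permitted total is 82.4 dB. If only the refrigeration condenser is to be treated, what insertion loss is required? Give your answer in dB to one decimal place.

The untreated sources together contribute 10^(80.0/10) = 1.000e+08, i.e. 80.00 dB.
The limit corresponds to 10^(82.4/10) = 1.738e+08; subtracting the fixed part leaves 7.378e+07 for the refrigeration condenser, i.e. 78.68 dB.
Required insertion loss = 86.1 − 78.68 = 7.42 dB.

7.4 dB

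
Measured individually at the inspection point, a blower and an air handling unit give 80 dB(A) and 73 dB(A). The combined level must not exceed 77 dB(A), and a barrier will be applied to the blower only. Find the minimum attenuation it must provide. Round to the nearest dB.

5 dB

The untreated sources together contribute 10^(73/10) = 1.995e+07, i.e. 73.00 dB(A).
The limit corresponds to 10^(77/10) = 5.012e+07; subtracting the fixed part leaves 3.017e+07 for the blower, i.e. 74.80 dB(A).
So the blower must be reduced from 80 to 74.80 dB(A): IL = 5.20 dB.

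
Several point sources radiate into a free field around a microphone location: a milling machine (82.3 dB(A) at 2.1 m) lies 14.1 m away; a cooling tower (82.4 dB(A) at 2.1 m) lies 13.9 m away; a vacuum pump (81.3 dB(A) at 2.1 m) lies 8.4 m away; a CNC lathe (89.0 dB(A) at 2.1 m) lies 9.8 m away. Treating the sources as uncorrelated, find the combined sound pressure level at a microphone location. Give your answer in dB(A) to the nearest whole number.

77 dB(A)

First find each source's level at the receiver (point-source: −20·log₁₀(r/r_ref)), then combine on an intensity basis.
milling machine: 82.3 − 20·log₁₀(14.1/2.1) = 82.3 − 16.54 = 65.76 dB(A).
cooling tower: 82.4 − 20·log₁₀(13.9/2.1) = 82.4 − 16.42 = 65.98 dB(A).
vacuum pump: 81.3 − 20·log₁₀(8.4/2.1) = 81.3 − 12.04 = 69.26 dB(A).
CNC lathe: 89.0 − 20·log₁₀(9.8/2.1) = 89.0 − 13.38 = 75.62 dB(A).
Σ 10^(L/10) = 5.264e+07 → L_total = 10·log₁₀(5.264e+07) = 77.21 dB(A).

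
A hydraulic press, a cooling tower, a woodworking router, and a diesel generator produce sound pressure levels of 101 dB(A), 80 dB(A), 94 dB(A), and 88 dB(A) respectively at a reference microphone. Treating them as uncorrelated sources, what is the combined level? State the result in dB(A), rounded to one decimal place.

102.0 dB(A)

Incoherent sources combine by intensity addition: L_total = 10·log₁₀(Σ 10^(L_i/10)).
Σ 10^(L/10) = 10^(101/10) + 10^(80/10) + 10^(94/10) + 10^(88/10) = 1.583e+10.
L_total = 10·log₁₀(1.583e+10) = 102.00 dB(A).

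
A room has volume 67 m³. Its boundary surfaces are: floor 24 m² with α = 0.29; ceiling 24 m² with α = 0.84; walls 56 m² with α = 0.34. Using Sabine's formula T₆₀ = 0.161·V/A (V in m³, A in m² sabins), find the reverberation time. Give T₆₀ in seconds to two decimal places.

A = Σ Sᵢαᵢ = 24·0.29 + 24·0.84 + 56·0.34 = 46.16 m².
T₆₀ = 0.161 × 67 / 46.16 = 0.234 s.

0.23 s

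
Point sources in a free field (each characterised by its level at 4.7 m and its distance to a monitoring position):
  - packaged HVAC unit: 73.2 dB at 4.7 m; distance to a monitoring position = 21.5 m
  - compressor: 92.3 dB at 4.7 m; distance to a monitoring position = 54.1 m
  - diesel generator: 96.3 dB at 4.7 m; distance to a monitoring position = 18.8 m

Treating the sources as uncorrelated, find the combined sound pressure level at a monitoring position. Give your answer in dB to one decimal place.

Propagate each source to the receiver with L = L_ref − 20·log₁₀(r/r_ref), then add intensities.
packaged HVAC unit: 73.2 − 20·log₁₀(21.5/4.7) = 73.2 − 13.21 = 59.99 dB.
compressor: 92.3 − 20·log₁₀(54.1/4.7) = 92.3 − 21.22 = 71.08 dB.
diesel generator: 96.3 − 20·log₁₀(18.8/4.7) = 96.3 − 12.04 = 84.26 dB.
Σ 10^(L/10) = 2.804e+08 → L_total = 10·log₁₀(2.804e+08) = 84.48 dB.

84.5 dB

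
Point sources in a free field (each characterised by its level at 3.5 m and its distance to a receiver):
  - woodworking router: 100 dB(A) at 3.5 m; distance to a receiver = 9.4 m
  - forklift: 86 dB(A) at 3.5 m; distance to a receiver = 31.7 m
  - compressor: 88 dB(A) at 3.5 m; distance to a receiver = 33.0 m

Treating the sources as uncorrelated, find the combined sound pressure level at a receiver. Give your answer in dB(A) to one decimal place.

Propagate each source to the receiver with L = L_ref − 20·log₁₀(r/r_ref), then add intensities.
woodworking router: 100 − 20·log₁₀(9.4/3.5) = 100 − 8.58 = 91.42 dB(A).
forklift: 86 − 20·log₁₀(31.7/3.5) = 86 − 19.14 = 66.86 dB(A).
compressor: 88 − 20·log₁₀(33.0/3.5) = 88 − 19.49 = 68.51 dB(A).
Σ 10^(L/10) = 1.398e+09 → L_total = 10·log₁₀(1.398e+09) = 91.46 dB(A).

91.5 dB(A)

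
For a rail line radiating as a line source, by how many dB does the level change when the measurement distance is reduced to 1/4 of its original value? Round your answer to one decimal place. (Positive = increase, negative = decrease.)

Line-source spreading: ΔL = −10·log₁₀(r₂/r₁).
ΔL = −10·log₁₀(0.25) = +6.02 dB.

+6.0 dB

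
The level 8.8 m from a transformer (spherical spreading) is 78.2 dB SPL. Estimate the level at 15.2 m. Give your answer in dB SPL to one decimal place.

73.5 dB SPL

Point-source attenuation: ΔL = 20·log₁₀(r₂/r₁) = 20·log₁₀(15.2/8.8) = 4.747 dB.
L₂ = 78.2 − 20·log₁₀(15.2/8.8) = 78.2 − 4.747 = 73.45 dB SPL.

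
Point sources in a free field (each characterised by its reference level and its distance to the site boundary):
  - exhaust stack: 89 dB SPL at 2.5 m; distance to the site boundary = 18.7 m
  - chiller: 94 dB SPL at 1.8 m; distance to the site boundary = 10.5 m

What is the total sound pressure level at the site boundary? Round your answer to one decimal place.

79.4 dB SPL

First find each source's level at the receiver (point-source: −20·log₁₀(r/r_ref)), then combine on an intensity basis.
exhaust stack: 89 − 20·log₁₀(18.7/2.5) = 89 − 17.48 = 71.52 dB SPL.
chiller: 94 − 20·log₁₀(10.5/1.8) = 94 − 15.32 = 78.68 dB SPL.
Σ 10^(L/10) = 8.802e+07 → L_total = 10·log₁₀(8.802e+07) = 79.45 dB SPL.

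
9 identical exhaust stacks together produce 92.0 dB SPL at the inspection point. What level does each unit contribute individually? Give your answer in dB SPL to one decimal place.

For N identical incoherent sources L_total = L₁ + 10·log₁₀ N, so L₁ = 92.0 − 10·log₁₀(9) = 92.0 − 9.542.

82.5 dB SPL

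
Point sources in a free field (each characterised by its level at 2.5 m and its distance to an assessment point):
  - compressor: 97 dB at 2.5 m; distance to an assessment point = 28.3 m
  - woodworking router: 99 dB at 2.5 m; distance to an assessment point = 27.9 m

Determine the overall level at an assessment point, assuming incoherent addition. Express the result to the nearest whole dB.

Apply inverse-square spreading to bring every level to the receiver, then sum 10^(L/10).
compressor: 97 − 20·log₁₀(28.3/2.5) = 97 − 21.08 = 75.92 dB.
woodworking router: 99 − 20·log₁₀(27.9/2.5) = 99 − 20.95 = 78.05 dB.
Σ 10^(L/10) = 1.029e+08 → L_total = 10·log₁₀(1.029e+08) = 80.12 dB.

80 dB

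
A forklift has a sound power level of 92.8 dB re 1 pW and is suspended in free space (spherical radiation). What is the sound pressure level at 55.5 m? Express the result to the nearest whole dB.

47 dB

L_p = L_w − 10·log₁₀(4π·r²) with r = 55.5 m.
4π·r² = 3.871e+04 m², 10·log₁₀ of that is 45.878 dB.
L_p = 92.8 − 45.878 = 46.92 dB.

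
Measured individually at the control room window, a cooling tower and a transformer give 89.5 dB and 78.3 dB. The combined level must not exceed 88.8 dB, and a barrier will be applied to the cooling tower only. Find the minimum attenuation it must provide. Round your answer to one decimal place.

1.1 dB

The untreated sources together contribute 10^(78.3/10) = 6.761e+07, i.e. 78.30 dB.
The limit corresponds to 10^(88.8/10) = 7.586e+08; subtracting the fixed part leaves 6.910e+08 for the cooling tower, i.e. 88.39 dB.
So the cooling tower must be reduced from 89.5 to 88.39 dB: IL = 1.11 dB.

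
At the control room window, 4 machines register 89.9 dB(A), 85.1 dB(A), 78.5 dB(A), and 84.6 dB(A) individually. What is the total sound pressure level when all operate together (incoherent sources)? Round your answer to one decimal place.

Incoherent sources combine by intensity addition: L_total = 10·log₁₀(Σ 10^(L_i/10)).
Σ 10^(L/10) = 10^(89.9/10) + 10^(85.1/10) + 10^(78.5/10) + 10^(84.6/10) = 1.660e+09.
L_total = 10·log₁₀(1.660e+09) = 92.20 dB(A).

92.2 dB(A)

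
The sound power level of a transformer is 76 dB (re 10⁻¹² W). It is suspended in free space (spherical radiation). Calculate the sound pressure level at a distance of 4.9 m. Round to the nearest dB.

51 dB

The power spreads over a sphere of area 4π·r², so L_p = L_w − 10·log₁₀(4π·r²).
4π·r² = 301.7 m², 10·log₁₀ of that is 24.796 dB.
L_p = 76 − 24.796 = 51.20 dB.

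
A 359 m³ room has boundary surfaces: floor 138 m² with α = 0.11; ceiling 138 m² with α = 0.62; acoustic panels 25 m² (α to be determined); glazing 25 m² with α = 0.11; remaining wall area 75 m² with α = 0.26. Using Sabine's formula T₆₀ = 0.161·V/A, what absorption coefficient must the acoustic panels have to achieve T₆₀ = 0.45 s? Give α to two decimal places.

0.22

Required total absorption A = 0.161·359/0.45 = 128.44 m².
Absorption from the other surfaces = 138·0.11 + 138·0.62 + 25·0.11 + 75·0.26 = 122.99 m², so the acoustic panels must supply 5.45 m² over 25 m².
α = 5.45/25 = 0.218.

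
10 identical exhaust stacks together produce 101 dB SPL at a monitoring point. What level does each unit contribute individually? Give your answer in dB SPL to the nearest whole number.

Dividing the total intensity by 10 lowers the level by 10·log₁₀ 10 = 10.000 dB: L₁ = 101 − 10.000.

91 dB SPL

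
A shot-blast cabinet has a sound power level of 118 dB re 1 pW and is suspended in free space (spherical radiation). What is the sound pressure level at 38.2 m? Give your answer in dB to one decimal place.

The power spreads over a sphere of area 4π·r², so L_p = L_w − 10·log₁₀(4π·r²).
4π·r² = 1.834e+04 m², 10·log₁₀ of that is 42.633 dB.
L_p = 118 − 42.633 = 75.37 dB.

75.4 dB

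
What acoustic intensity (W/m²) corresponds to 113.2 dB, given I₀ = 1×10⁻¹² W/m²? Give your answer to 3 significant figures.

L = 10·log₁₀(I/I₀) ⇒ I = I₀·10^(L/10) = 10⁻¹² × 10^11.32.

0.209 W/m²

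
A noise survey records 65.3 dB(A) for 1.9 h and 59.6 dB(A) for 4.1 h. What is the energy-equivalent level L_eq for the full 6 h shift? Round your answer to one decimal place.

Weight each interval's intensity by its duration and average over T = 6 h:
Σ tᵢ·10^(Lᵢ/10) = 1.9·10^(65.3/10) + 4.1·10^(59.6/10) = 1.018e+07.
L_eq = 10·log₁₀(1.018e+07/6) = 62.29 dB(A).

62.3 dB(A)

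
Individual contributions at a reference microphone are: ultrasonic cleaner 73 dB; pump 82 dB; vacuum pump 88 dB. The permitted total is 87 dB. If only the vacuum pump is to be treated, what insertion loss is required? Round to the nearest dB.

3 dB

Everything except the vacuum pump sums to 10^(73/10) + 10^(82/10) = 1.784e+08 in linear terms, 82.51 dB.
To meet 87 dB overall, the treated vacuum pump may contribute at most 10^(87/10) − 1.784e+08 = 3.227e+08, i.e. 85.09 dB.
So the vacuum pump must be reduced from 88 to 85.09 dB: IL = 2.91 dB.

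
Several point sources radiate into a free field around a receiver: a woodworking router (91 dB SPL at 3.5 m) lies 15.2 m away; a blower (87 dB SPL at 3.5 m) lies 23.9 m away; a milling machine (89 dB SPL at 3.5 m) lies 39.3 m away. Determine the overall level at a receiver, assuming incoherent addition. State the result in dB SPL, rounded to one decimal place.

Apply inverse-square spreading to bring every level to the receiver, then sum 10^(L/10).
woodworking router: 91 − 20·log₁₀(15.2/3.5) = 91 − 12.76 = 78.24 dB SPL.
blower: 87 − 20·log₁₀(23.9/3.5) = 87 − 16.69 = 70.31 dB SPL.
milling machine: 89 − 20·log₁₀(39.3/3.5) = 89 − 21.01 = 67.99 dB SPL.
Σ 10^(L/10) = 8.380e+07 → L_total = 10·log₁₀(8.380e+07) = 79.23 dB SPL.

79.2 dB SPL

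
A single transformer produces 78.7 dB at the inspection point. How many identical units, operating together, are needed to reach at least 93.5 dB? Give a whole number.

31

Need L₁ + 10·log₁₀ N ≥ 93.5, i.e. log₁₀ N ≥ 1.48.
N ≥ 10^(14.8/10) = 30.200, so N = 31.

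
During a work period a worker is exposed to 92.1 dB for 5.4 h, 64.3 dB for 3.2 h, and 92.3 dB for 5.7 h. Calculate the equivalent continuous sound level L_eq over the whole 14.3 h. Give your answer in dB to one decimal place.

The energy average is taken in the linear domain: L_eq = 10·log₁₀[(Σ tᵢ·10^(Lᵢ/10))/T], T = 14.3 h.
Σ tᵢ·10^(Lᵢ/10) = 5.4·10^(92.1/10) + 3.2·10^(64.3/10) + 5.7·10^(92.3/10) = 1.845e+10.
L_eq = 10·log₁₀(1.845e+10/14.3) = 91.11 dB.

91.1 dB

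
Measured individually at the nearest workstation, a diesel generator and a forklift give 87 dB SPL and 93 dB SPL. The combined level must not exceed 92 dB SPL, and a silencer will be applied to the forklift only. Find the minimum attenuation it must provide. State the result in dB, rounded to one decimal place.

Fixed contribution from the other source: Σ 10^(L/10) = 10^(87/10) = 5.012e+08 (87.00 dB SPL).
The limit corresponds to 10^(92/10) = 1.585e+09; subtracting the fixed part leaves 1.084e+09 for the forklift, i.e. 90.35 dB SPL.
So the forklift must be reduced from 93 to 90.35 dB SPL: IL = 2.65 dB.

2.7 dB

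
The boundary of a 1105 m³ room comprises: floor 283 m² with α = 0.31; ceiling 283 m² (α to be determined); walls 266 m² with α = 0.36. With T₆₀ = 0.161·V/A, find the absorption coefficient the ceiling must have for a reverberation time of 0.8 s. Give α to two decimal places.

A = 0.161·V/T₆₀ = 0.161·1105/0.8 = 222.38 m² sabins.
Absorption from the other surfaces = 283·0.31 + 266·0.36 = 183.49 m², so the ceiling must supply 38.89 m² over 283 m².
α = 38.89/283 = 0.137.

0.14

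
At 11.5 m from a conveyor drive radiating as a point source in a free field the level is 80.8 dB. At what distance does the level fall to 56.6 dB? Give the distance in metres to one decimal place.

186.5 m

Point-source spreading drops the level by 20·log₁₀(r₂/r₁); inverting, r₂/r₁ = 10^(ΔL/20).
r₂ = 11.5·10^((80.8−56.6)/20) = 11.5·10^(24.2/20) = 186.51 m.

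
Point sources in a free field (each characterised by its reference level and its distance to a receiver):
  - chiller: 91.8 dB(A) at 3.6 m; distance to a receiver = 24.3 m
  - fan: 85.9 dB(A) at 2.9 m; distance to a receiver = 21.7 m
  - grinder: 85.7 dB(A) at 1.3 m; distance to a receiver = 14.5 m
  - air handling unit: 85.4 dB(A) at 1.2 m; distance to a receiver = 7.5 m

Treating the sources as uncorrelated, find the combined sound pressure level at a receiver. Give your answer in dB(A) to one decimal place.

77.2 dB(A)

Apply inverse-square spreading to bring every level to the receiver, then sum 10^(L/10).
chiller: 91.8 − 20·log₁₀(24.3/3.6) = 91.8 − 16.59 = 75.21 dB(A).
fan: 85.9 − 20·log₁₀(21.7/2.9) = 85.9 − 17.48 = 68.42 dB(A).
grinder: 85.7 − 20·log₁₀(14.5/1.3) = 85.7 − 20.95 = 64.75 dB(A).
air handling unit: 85.4 − 20·log₁₀(7.5/1.2) = 85.4 − 15.92 = 69.48 dB(A).
Σ 10^(L/10) = 5.203e+07 → L_total = 10·log₁₀(5.203e+07) = 77.16 dB(A).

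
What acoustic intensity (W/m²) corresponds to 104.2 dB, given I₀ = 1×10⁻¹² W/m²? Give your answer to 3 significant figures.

I = I₀·10^(L/10) = 10⁻¹² × 10^(104.2/10) = 10^(-1.580).

0.0263 W/m²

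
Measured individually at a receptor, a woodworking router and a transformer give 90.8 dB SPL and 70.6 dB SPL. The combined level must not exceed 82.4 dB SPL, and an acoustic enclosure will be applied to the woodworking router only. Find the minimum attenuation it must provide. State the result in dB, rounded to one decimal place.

8.7 dB

The untreated sources together contribute 10^(70.6/10) = 1.148e+07, i.e. 70.60 dB SPL.
The limit corresponds to 10^(82.4/10) = 1.738e+08; subtracting the fixed part leaves 1.623e+08 for the woodworking router, i.e. 82.10 dB SPL.
Required insertion loss = 90.8 − 82.10 = 8.70 dB.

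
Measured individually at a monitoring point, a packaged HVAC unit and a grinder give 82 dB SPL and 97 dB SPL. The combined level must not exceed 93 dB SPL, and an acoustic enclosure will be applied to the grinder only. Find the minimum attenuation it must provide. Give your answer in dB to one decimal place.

Fixed contribution from the other source: Σ 10^(L/10) = 10^(82/10) = 1.585e+08 (82.00 dB SPL).
To meet 93 dB SPL overall, the treated grinder may contribute at most 10^(93/10) − 1.585e+08 = 1.837e+09, i.e. 92.64 dB SPL.
Required insertion loss = 97 − 92.64 = 4.36 dB.

4.4 dB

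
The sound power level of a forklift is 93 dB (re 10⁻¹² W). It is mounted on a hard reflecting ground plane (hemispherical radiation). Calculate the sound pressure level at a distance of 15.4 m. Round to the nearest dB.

61 dB

Free-field hemispherical radiation: L_p = L_w − 10·log₁₀(2π·r²), r = 15.4 m.
2π·r² = 1490 m², 10·log₁₀ of that is 31.732 dB.
L_p = 93 − 31.732 = 61.27 dB.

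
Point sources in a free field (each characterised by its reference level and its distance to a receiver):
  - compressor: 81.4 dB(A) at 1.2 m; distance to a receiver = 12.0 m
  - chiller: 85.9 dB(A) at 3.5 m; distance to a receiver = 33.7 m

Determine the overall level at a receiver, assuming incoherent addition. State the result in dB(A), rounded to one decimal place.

67.5 dB(A)

Propagate each source to the receiver with L = L_ref − 20·log₁₀(r/r_ref), then add intensities.
compressor: 81.4 − 20·log₁₀(12.0/1.2) = 81.4 − 20.00 = 61.40 dB(A).
chiller: 85.9 − 20·log₁₀(33.7/3.5) = 85.9 − 19.67 = 66.23 dB(A).
Σ 10^(L/10) = 5.577e+06 → L_total = 10·log₁₀(5.577e+06) = 67.46 dB(A).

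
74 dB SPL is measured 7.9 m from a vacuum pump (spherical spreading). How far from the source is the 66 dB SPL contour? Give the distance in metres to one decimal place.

19.8 m

Point-source spreading drops the level by 20·log₁₀(r₂/r₁); inverting, r₂/r₁ = 10^(ΔL/20).
r₂ = 7.9·10^((74−66)/20) = 7.9·10^(8.0/20) = 19.84 m.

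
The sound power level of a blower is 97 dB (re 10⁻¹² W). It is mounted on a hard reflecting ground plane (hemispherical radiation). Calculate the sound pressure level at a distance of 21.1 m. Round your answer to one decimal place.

62.5 dB

L_p = L_w − 10·log₁₀(2π·r²) with r = 21.1 m.
2π·r² = 2797 m², 10·log₁₀ of that is 34.467 dB.
L_p = 97 − 34.467 = 62.53 dB.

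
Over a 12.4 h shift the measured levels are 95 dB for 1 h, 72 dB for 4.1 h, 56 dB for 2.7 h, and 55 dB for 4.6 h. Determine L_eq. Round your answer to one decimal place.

84.2 dB

Weight each interval's intensity by its duration and average over T = 12.4 h:
Σ tᵢ·10^(Lᵢ/10) = 1·10^(95/10) + 4.1·10^(72/10) + 2.7·10^(56/10) + 4.6·10^(55/10) = 3.230e+09.
L_eq = 10·log₁₀(3.230e+09/12.4) = 84.16 dB.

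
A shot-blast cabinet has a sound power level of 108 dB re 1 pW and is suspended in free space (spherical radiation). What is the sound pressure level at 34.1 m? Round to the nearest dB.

66 dB

The power spreads over a sphere of area 4π·r², so L_p = L_w − 10·log₁₀(4π·r²).
4π·r² = 1.461e+04 m², 10·log₁₀ of that is 41.647 dB.
L_p = 108 − 41.647 = 66.35 dB.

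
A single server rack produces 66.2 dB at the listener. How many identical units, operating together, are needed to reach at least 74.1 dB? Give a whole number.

7

The shortfall is 74.1 − 66.2 = 7.9 dB, and N units add 10·log₁₀ N, so need 10·log₁₀ N ≥ 7.9.
N ≥ 10^(7.9/10) = 6.166, so N = 7.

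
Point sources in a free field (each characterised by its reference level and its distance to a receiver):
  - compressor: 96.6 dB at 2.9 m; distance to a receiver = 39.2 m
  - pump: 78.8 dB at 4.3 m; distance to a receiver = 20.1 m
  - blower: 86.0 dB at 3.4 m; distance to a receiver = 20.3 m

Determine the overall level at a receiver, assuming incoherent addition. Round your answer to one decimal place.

76.0 dB

First find each source's level at the receiver (point-source: −20·log₁₀(r/r_ref)), then combine on an intensity basis.
compressor: 96.6 − 20·log₁₀(39.2/2.9) = 96.6 − 22.62 = 73.98 dB.
pump: 78.8 − 20·log₁₀(20.1/4.3) = 78.8 − 13.39 = 65.41 dB.
blower: 86.0 − 20·log₁₀(20.3/3.4) = 86.0 − 15.52 = 70.48 dB.
Σ 10^(L/10) = 3.966e+07 → L_total = 10·log₁₀(3.966e+07) = 75.98 dB.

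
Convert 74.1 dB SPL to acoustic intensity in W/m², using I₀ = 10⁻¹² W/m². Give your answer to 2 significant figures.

2.6e-05 W/m²

I = I₀·10^(L/10) = 10⁻¹² × 10^(74.1/10) = 10^(-4.590).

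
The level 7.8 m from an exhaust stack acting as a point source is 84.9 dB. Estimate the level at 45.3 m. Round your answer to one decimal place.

69.6 dB

Point-source attenuation: ΔL = 20·log₁₀(r₂/r₁) = 20·log₁₀(45.3/7.8) = 15.280 dB.
L₂ = 84.9 − 20·log₁₀(45.3/7.8) = 84.9 − 15.280 = 69.62 dB.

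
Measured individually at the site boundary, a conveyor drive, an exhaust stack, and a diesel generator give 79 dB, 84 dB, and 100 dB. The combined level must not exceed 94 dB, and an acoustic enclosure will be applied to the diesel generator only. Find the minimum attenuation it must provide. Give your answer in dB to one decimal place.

Fixed contribution from the other sources: Σ 10^(L/10) = 10^(79/10) + 10^(84/10) = 3.306e+08 (85.19 dB).
To meet 94 dB overall, the treated diesel generator may contribute at most 10^(94/10) − 3.306e+08 = 2.181e+09, i.e. 93.39 dB.
Required insertion loss = 100 − 93.39 = 6.61 dB.

6.6 dB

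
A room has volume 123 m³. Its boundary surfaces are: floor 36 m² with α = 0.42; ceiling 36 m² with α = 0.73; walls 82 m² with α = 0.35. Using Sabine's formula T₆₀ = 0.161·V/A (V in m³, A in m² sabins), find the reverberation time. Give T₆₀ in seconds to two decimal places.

0.28 s

Summing Sᵢαᵢ: 36·0.42 + 36·0.73 + 82·0.35 = 70.10 m².
T₆₀ = 0.161 × 123 / 70.10 = 0.282 s.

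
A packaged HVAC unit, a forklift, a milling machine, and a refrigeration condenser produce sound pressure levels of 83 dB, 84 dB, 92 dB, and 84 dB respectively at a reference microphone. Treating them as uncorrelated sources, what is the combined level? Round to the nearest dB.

94 dB

For uncorrelated sources the intensities add, so convert each level to linear form, sum, and take 10·log₁₀ of the total.
Σ 10^(L/10) = 10^(83/10) + 10^(84/10) + 10^(92/10) + 10^(84/10) = 2.287e+09.
L_total = 10·log₁₀(2.287e+09) = 93.59 dB.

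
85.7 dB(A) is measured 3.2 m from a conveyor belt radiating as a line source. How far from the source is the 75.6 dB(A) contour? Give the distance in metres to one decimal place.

32.7 m

The 10.1 dB drop corresponds to a distance ratio of 10^(10.1/10) for a line source.
r₂ = 3.2·10^((85.7−75.6)/10) = 3.2·10^(10.1/10) = 32.75 m.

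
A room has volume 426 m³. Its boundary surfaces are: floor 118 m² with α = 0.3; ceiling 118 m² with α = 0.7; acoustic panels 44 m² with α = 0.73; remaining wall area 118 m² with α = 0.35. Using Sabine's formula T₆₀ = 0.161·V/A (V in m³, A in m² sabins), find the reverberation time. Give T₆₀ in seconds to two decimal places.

Total absorption A = 118·0.3 + 118·0.7 + 44·0.73 + 118·0.35 = 191.42 m² sabins.
T₆₀ = 0.161·V/A = 0.161·426/191.42 = 0.358 s.

0.36 s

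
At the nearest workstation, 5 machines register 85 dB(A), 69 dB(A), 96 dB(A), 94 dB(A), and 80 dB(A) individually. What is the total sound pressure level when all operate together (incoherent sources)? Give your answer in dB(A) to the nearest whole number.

98 dB(A)

Incoherent sources combine by intensity addition: L_total = 10·log₁₀(Σ 10^(L_i/10)).
Σ 10^(L/10) = 10^(85/10) + 10^(69/10) + 10^(96/10) + 10^(94/10) + 10^(80/10) = 6.917e+09.
L_total = 10·log₁₀(6.917e+09) = 98.40 dB(A).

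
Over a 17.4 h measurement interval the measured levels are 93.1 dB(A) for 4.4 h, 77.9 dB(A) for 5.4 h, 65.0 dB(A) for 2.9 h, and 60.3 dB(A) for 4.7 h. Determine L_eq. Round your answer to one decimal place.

The energy average is taken in the linear domain: L_eq = 10·log₁₀[(Σ tᵢ·10^(Lᵢ/10))/T], T = 17.4 h.
Σ tᵢ·10^(Lᵢ/10) = 4.4·10^(93.1/10) + 5.4·10^(77.9/10) + 2.9·10^(65.0/10) + 4.7·10^(60.3/10) = 9.331e+09.
L_eq = 10·log₁₀(9.331e+09/17.4) = 87.29 dB(A).

87.3 dB(A)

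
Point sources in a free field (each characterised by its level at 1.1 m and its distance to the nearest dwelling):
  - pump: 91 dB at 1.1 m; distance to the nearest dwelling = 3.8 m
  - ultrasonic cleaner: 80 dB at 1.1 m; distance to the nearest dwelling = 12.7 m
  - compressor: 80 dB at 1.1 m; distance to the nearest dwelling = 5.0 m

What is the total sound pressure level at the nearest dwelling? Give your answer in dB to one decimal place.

80.5 dB

Apply inverse-square spreading to bring every level to the receiver, then sum 10^(L/10).
pump: 91 − 20·log₁₀(3.8/1.1) = 91 − 10.77 = 80.23 dB.
ultrasonic cleaner: 80 − 20·log₁₀(12.7/1.1) = 80 − 21.25 = 58.75 dB.
compressor: 80 − 20·log₁₀(5.0/1.1) = 80 − 13.15 = 66.85 dB.
Σ 10^(L/10) = 1.111e+08 → L_total = 10·log₁₀(1.111e+08) = 80.46 dB.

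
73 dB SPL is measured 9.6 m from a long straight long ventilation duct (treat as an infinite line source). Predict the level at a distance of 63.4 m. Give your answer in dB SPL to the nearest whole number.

65 dB SPL

Line-source attenuation: ΔL = 10·log₁₀(r₂/r₁) = 10·log₁₀(63.4/9.6) = 8.198 dB.
L₂ = 73 − 10·log₁₀(63.4/9.6) = 73 − 8.198 = 64.80 dB SPL.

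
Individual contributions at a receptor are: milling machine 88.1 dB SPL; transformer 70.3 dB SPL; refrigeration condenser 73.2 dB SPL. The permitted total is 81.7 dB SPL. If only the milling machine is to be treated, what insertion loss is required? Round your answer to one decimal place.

Everything except the milling machine sums to 10^(70.3/10) + 10^(73.2/10) = 3.161e+07 in linear terms, 75.00 dB SPL.
The limit corresponds to 10^(81.7/10) = 1.479e+08; subtracting the fixed part leaves 1.163e+08 for the milling machine, i.e. 80.66 dB SPL.
Required insertion loss = 88.1 − 80.66 = 7.44 dB.

7.4 dB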